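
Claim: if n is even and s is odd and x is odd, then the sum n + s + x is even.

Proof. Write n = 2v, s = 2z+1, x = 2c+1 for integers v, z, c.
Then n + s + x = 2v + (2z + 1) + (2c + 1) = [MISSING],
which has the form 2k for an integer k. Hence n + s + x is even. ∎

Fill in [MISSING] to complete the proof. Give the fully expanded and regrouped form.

2(c + v + z + 1)

2v + (2z + 1) + (2c + 1) = 2c + 2v + 2z + 2
= 2(c + v + z + 1).
Since c + v + z + 1 is an integer, the sum is of the form 2k for an integer k.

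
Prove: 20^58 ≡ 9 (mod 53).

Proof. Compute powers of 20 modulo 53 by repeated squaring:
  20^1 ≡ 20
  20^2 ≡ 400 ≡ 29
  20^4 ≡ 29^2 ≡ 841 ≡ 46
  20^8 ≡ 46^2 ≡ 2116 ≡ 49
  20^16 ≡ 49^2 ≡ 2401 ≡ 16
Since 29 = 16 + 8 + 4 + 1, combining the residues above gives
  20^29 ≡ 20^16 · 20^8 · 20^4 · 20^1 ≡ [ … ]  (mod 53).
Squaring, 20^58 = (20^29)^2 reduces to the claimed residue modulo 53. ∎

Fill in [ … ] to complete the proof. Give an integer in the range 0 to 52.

20^16 · 20^8 · 20^4 · 20^1 ≡ 16 · 49 · 46 · 20 = 721280.
721280 mod 53 = 3, so 20^29 ≡ 3 (mod 53).

3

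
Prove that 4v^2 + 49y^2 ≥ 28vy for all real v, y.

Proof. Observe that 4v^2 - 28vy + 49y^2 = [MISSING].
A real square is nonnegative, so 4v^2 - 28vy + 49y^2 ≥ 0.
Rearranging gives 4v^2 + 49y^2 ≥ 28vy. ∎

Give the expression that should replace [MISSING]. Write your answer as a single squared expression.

4v^2 - 28vy + 49y^2 is a perfect-square trinomial: the outer terms are (2v)^2 and (7y)^2, and the cross term is -2·2v·7y.
So 4v^2 - 28vy + 49y^2 = (2v - 7y)^2 ≥ 0.

(2v - 7y)^2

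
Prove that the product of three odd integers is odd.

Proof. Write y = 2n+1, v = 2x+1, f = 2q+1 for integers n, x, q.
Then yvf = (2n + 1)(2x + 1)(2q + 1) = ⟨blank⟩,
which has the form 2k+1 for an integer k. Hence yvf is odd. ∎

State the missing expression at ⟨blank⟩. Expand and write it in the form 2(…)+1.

Expanding: (2n + 1)(2x + 1)(2q + 1) = 8nqx + 4nq + 4nx + 2n + 4qx + 2q + 2x + 1.
Every term except the constant is even, so this is 2(4nqx + 2nq + 2nx + n + 2qx + q + x) + 1,
and 4nqx + 2nq + 2nx + n + 2qx + q + x ∈ ℤ gives the required form.

2(4nqx + 2nq + 2nx + n + 2qx + q + x) + 1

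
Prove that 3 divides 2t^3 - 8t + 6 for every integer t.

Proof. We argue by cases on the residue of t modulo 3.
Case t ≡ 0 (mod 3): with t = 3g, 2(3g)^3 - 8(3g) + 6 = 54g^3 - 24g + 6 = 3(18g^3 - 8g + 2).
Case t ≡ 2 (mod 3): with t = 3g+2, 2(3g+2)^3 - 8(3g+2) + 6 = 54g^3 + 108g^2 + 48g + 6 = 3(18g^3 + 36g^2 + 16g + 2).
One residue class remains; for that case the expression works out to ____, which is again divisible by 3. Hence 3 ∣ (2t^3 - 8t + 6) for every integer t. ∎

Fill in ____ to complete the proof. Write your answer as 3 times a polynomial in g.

The residues treated are {0, 2}, so the missing case is t ≡ 1 (mod 3); write t = 3g+1.
Then 2(3g+1)^3 - 8(3g+1) + 6 = 54g^3 + 54g^2 - 6g = 3(18g^3 + 18g^2 - 2g).

3(18g^3 + 18g^2 - 2g)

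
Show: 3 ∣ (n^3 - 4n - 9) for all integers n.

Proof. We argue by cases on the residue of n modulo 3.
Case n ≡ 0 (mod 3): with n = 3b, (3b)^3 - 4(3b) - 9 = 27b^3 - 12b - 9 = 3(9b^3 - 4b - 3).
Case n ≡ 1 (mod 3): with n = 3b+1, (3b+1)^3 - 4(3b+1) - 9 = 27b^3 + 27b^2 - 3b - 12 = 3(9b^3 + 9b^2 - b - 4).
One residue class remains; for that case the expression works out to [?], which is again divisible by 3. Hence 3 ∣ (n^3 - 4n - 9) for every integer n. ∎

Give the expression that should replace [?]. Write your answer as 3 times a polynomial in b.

3(9b^3 + 18b^2 + 8b - 3)

The residues treated are {0, 1}, so the missing case is n ≡ 2 (mod 3); write n = 3b+2.
Then (3b+2)^3 - 4(3b+2) - 9 = 27b^3 + 54b^2 + 24b - 9 = 3(9b^3 + 18b^2 + 8b - 3).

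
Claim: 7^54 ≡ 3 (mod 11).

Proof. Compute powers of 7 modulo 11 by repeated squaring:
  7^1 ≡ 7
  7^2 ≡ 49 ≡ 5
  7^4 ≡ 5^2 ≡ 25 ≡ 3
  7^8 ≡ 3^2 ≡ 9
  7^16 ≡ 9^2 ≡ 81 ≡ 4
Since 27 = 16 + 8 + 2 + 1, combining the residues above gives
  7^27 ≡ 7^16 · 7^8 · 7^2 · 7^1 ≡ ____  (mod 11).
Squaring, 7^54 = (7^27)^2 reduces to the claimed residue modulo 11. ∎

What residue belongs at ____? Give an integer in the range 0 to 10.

6

Multiply the listed residues: 4 · 9 · 5 · 7 = 36 → 180 → 1260.
Reducing modulo 11: 1260 = 114·11 + 6, so 7^27 ≡ 6.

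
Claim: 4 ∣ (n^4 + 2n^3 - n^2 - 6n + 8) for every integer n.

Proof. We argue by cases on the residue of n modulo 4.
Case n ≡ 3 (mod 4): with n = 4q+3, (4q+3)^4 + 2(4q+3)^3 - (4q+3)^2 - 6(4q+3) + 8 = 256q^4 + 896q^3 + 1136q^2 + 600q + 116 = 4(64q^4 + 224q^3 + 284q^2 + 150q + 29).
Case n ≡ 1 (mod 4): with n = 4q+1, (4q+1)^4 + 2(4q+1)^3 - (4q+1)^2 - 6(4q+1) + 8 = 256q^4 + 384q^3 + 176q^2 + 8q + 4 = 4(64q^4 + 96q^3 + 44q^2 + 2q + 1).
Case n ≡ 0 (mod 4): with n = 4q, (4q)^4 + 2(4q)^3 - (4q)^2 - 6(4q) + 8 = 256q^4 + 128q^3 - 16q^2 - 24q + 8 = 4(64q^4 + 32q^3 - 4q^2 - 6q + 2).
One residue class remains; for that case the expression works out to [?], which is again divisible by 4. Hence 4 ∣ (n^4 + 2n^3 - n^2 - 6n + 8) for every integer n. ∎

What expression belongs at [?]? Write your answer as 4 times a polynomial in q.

The residues treated are {3, 1, 0}, so the missing case is n ≡ 2 (mod 4); write n = 4q+2.
Then (4q+2)^4 + 2(4q+2)^3 - (4q+2)^2 - 6(4q+2) + 8 = 256q^4 + 640q^3 + 560q^2 + 184q + 24 = 4(64q^4 + 160q^3 + 140q^2 + 46q + 6).

4(64q^4 + 160q^3 + 140q^2 + 46q + 6)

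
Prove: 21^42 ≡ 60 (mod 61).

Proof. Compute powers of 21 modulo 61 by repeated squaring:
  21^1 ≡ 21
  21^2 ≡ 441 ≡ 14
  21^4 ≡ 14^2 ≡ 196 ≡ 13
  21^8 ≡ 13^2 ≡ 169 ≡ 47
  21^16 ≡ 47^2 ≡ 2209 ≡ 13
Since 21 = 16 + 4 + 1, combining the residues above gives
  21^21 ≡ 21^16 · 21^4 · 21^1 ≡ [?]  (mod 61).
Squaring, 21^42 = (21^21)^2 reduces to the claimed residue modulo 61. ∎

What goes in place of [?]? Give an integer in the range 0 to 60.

21^16 · 21^4 · 21^1 ≡ 13 · 13 · 21 = 3549.
3549 mod 61 = 11, so 21^21 ≡ 11 (mod 61).

11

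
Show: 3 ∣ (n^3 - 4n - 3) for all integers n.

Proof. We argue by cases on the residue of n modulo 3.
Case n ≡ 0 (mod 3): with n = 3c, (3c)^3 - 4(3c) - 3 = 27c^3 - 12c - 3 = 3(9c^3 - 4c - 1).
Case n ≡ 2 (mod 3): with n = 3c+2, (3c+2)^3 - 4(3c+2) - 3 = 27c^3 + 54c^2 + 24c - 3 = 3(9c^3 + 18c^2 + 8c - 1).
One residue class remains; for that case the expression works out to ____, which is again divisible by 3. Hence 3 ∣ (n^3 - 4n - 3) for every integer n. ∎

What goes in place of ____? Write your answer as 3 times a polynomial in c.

3(9c^3 + 9c^2 - c - 2)

Only n ≡ 1 (mod 3) is unaccounted for. Put n = 3c+1:
(3c+1)^3 - 4(3c+1) - 3 expands to 27c^3 + 27c^2 - 3c - 6,
and factoring out 3 leaves 3(9c^3 + 9c^2 - c - 2).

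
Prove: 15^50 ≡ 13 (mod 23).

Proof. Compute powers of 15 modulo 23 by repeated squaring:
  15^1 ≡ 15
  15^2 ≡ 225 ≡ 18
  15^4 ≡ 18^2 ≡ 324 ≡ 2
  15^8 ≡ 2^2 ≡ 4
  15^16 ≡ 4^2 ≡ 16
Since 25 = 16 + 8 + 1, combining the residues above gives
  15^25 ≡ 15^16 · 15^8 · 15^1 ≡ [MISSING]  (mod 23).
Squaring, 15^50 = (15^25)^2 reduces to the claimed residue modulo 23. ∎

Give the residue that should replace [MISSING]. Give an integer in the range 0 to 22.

17

15^16 · 15^8 · 15^1 ≡ 16 · 4 · 15 = 960.
960 mod 23 = 17, so 15^25 ≡ 17 (mod 23).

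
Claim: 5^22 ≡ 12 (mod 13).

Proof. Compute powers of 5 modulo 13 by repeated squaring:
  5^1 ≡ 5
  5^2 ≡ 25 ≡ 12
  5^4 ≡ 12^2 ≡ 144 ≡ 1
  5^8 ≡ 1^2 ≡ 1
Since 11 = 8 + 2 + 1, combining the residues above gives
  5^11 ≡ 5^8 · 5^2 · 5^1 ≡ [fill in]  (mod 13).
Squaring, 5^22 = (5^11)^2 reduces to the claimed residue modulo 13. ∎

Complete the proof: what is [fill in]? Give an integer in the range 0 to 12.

Multiply the listed residues: 1 · 12 · 5 = 12 → 60.
Reducing modulo 13: 60 = 4·13 + 8, so 5^11 ≡ 8.

8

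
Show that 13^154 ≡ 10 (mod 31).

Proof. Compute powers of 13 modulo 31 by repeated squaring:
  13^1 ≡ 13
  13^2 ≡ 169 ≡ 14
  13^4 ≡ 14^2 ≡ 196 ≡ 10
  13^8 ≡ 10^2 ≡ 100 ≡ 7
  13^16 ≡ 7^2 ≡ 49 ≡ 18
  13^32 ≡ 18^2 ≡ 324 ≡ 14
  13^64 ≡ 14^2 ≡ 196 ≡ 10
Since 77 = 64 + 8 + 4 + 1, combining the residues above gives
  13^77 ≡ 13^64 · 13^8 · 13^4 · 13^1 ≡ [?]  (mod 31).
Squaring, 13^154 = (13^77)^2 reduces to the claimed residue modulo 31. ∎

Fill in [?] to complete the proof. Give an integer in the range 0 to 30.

13^64 · 13^8 · 13^4 · 13^1 ≡ 10 · 7 · 10 · 13 = 9100.
9100 mod 31 = 17, so 13^77 ≡ 17 (mod 31).

17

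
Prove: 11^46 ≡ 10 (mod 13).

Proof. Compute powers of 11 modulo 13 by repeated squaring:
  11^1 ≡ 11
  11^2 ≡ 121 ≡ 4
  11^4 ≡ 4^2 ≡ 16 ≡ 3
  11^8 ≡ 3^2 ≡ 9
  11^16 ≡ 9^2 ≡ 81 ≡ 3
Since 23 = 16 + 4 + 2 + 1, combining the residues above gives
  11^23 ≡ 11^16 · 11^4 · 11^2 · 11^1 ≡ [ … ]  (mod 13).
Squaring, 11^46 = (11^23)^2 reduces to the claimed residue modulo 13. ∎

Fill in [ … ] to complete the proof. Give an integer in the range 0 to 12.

11^16 · 11^4 · 11^2 · 11^1 ≡ 3 · 3 · 4 · 11 = 396.
396 mod 13 = 6, so 11^23 ≡ 6 (mod 13).

6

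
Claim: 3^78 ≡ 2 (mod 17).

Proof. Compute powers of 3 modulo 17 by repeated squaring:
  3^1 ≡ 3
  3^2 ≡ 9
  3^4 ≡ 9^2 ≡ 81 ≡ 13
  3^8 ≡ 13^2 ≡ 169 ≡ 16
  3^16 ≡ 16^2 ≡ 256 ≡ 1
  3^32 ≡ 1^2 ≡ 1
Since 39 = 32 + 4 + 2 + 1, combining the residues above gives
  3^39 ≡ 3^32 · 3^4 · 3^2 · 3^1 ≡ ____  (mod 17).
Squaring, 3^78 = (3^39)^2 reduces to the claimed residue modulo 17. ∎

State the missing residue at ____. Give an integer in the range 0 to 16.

11

Multiply the listed residues: 1 · 13 · 9 · 3 = 13 → 117 → 351.
Reducing modulo 17: 351 = 20·17 + 11, so 3^39 ≡ 11.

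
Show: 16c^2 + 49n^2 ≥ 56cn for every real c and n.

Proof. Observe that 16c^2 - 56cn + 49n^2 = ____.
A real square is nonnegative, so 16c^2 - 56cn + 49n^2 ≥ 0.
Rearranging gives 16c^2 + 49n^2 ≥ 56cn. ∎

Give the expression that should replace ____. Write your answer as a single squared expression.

The leading and trailing coefficients are 4^2 and 7^2, and 56 = 2·4·7, so the trinomial is (4c - 7n)^2.
Hence 16c^2 - 56cn + 49n^2 ≥ 0.

(4c - 7n)^2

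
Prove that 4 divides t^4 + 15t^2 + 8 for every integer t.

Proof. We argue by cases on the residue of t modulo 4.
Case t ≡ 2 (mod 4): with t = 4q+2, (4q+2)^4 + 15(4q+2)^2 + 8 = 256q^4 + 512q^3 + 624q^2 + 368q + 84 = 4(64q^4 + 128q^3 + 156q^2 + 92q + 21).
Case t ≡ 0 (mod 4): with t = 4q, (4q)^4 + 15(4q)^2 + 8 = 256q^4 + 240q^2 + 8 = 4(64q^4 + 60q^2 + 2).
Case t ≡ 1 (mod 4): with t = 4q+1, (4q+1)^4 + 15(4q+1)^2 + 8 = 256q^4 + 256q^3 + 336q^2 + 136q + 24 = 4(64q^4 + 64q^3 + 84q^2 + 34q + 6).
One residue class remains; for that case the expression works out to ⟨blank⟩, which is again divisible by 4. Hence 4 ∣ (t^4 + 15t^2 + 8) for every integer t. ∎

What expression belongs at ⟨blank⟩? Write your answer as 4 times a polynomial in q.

4(64q^4 + 192q^3 + 276q^2 + 198q + 56)

The residues treated are {2, 0, 1}, so the missing case is t ≡ 3 (mod 4); write t = 4q+3.
Then (4q+3)^4 + 15(4q+3)^2 + 8 = 256q^4 + 768q^3 + 1104q^2 + 792q + 224 = 4(64q^4 + 192q^3 + 276q^2 + 198q + 56).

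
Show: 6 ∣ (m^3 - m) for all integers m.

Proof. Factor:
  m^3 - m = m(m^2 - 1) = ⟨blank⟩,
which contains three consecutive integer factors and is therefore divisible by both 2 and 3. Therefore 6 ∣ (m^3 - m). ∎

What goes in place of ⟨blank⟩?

m(m^2 - 1) = m(m - 1)(m + 1) = (m - 1)m(m + 1).
These three factors are consecutive integers, so their product is divisible by 6.

(m - 1)m(m + 1)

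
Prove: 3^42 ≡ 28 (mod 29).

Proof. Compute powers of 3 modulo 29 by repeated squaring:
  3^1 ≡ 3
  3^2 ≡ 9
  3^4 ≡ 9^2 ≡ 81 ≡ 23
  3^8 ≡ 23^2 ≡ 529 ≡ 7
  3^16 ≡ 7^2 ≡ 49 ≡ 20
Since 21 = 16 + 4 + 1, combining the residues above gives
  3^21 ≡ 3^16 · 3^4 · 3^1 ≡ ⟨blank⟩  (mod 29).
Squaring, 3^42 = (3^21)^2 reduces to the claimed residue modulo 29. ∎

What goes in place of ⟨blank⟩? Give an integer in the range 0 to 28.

17

Multiply the listed residues: 20 · 23 · 3 = 460 → 1380.
Reducing modulo 29: 1380 = 47·29 + 17, so 3^21 ≡ 17.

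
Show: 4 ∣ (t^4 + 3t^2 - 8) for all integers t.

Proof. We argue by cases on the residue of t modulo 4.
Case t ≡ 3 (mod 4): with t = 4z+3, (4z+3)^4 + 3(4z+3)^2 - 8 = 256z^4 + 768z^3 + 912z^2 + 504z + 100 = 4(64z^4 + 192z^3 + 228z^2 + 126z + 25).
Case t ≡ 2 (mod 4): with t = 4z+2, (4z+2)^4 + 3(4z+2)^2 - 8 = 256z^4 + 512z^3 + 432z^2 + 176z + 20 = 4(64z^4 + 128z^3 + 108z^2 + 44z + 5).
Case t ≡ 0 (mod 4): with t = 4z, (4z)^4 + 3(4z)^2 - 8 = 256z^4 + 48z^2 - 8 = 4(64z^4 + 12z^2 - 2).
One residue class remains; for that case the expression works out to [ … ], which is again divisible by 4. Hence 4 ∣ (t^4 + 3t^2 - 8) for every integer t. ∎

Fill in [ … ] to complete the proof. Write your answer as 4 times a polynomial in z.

4(64z^4 + 64z^3 + 36z^2 + 10z - 1)

Only t ≡ 1 (mod 4) is unaccounted for. Put t = 4z+1:
(4z+1)^4 + 3(4z+1)^2 - 8 expands to 256z^4 + 256z^3 + 144z^2 + 40z - 4,
and factoring out 4 leaves 4(64z^4 + 64z^3 + 36z^2 + 10z - 1).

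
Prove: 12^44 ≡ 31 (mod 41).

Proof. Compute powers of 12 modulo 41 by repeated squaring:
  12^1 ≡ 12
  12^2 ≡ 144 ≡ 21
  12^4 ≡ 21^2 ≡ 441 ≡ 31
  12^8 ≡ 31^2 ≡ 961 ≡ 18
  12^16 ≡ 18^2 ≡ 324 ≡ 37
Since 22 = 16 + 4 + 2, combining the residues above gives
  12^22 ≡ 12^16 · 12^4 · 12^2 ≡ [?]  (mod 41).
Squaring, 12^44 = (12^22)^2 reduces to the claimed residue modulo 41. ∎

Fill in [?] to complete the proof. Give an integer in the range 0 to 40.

Multiply the listed residues: 37 · 31 · 21 = 1147 → 24087.
Reducing modulo 41: 24087 = 587·41 + 20, so 12^22 ≡ 20.

20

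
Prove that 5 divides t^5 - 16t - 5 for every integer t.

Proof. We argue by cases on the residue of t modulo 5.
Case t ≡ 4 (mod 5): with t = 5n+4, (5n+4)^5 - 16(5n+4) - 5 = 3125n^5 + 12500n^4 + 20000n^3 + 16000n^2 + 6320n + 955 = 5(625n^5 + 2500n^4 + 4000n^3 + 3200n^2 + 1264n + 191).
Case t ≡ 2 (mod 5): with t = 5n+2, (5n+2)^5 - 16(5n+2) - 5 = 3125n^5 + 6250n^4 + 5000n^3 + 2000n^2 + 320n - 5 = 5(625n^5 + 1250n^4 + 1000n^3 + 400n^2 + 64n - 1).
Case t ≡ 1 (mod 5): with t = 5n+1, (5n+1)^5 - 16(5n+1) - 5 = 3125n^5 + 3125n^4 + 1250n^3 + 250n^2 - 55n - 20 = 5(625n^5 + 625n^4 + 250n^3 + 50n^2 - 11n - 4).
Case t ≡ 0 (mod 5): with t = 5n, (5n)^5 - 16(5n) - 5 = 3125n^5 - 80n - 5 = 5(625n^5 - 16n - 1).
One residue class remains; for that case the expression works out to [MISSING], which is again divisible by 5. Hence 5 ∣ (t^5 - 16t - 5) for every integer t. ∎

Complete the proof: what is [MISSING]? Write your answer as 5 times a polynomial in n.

Only t ≡ 3 (mod 5) is unaccounted for. Put t = 5n+3:
(5n+3)^5 - 16(5n+3) - 5 expands to 3125n^5 + 9375n^4 + 11250n^3 + 6750n^2 + 1945n + 190,
and factoring out 5 leaves 5(625n^5 + 1875n^4 + 2250n^3 + 1350n^2 + 389n + 38).

5(625n^5 + 1875n^4 + 2250n^3 + 1350n^2 + 389n + 38)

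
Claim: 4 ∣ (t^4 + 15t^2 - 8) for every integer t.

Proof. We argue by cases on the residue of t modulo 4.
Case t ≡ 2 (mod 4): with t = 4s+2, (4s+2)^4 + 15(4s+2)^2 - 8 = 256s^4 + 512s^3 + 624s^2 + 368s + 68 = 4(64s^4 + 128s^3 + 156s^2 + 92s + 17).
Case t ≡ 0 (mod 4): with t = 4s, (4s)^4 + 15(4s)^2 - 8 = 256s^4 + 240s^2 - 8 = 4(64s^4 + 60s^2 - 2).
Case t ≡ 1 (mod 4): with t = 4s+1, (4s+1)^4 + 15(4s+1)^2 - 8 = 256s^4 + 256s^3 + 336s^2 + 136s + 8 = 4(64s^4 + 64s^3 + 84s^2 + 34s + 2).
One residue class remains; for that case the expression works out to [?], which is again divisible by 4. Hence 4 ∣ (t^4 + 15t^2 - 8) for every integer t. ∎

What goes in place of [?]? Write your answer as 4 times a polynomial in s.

The residues treated are {2, 0, 1}, so the missing case is t ≡ 3 (mod 4); write t = 4s+3.
Then (4s+3)^4 + 15(4s+3)^2 - 8 = 256s^4 + 768s^3 + 1104s^2 + 792s + 208 = 4(64s^4 + 192s^3 + 276s^2 + 198s + 52).

4(64s^4 + 192s^3 + 276s^2 + 198s + 52)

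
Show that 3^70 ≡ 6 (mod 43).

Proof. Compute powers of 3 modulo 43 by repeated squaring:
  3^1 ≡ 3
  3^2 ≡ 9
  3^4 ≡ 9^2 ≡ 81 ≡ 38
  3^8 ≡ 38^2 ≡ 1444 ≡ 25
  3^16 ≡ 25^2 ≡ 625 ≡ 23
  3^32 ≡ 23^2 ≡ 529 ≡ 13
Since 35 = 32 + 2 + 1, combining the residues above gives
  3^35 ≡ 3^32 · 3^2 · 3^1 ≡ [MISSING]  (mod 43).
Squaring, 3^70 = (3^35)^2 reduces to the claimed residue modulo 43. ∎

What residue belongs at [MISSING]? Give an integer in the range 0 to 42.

7

3^32 · 3^2 · 3^1 ≡ 13 · 9 · 3 = 351.
351 mod 43 = 7, so 3^35 ≡ 7 (mod 43).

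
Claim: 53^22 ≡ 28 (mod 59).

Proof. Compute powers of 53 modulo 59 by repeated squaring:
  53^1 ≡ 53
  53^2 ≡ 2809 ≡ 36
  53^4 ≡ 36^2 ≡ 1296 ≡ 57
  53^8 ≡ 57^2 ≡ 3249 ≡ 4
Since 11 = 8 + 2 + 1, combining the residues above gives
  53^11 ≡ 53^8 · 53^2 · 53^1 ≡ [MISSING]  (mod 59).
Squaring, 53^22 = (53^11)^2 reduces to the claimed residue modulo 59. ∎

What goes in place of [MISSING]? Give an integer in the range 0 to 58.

Multiply the listed residues: 4 · 36 · 53 = 144 → 7632.
Reducing modulo 59: 7632 = 129·59 + 21, so 53^11 ≡ 21.

21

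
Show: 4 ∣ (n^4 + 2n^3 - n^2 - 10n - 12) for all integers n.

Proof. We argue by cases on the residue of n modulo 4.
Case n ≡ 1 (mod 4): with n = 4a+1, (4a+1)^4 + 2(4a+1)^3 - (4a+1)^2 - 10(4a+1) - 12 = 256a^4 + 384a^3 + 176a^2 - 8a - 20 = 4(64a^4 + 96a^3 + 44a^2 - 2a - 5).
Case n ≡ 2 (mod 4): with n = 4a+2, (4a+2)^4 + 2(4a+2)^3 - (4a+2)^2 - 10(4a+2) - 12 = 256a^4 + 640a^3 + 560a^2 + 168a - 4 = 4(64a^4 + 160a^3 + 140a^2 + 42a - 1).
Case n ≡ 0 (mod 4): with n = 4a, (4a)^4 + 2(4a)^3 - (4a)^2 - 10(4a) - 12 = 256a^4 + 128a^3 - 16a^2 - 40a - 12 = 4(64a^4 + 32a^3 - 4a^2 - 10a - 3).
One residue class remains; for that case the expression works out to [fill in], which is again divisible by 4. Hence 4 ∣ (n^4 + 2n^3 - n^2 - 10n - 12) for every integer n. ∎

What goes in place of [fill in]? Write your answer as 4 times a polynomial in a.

4(64a^4 + 224a^3 + 284a^2 + 146a + 21)

Only n ≡ 3 (mod 4) is unaccounted for. Put n = 4a+3:
(4a+3)^4 + 2(4a+3)^3 - (4a+3)^2 - 10(4a+3) - 12 expands to 256a^4 + 896a^3 + 1136a^2 + 584a + 84,
and factoring out 4 leaves 4(64a^4 + 224a^3 + 284a^2 + 146a + 21).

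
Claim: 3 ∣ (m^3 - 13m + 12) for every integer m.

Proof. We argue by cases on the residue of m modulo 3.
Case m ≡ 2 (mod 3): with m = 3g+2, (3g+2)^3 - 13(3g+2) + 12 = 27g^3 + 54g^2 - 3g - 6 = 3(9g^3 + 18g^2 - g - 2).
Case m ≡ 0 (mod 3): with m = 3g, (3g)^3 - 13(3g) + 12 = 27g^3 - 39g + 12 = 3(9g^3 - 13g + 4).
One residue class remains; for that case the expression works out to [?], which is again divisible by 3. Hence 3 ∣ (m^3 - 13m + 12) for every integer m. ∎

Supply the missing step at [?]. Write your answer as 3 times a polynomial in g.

Only m ≡ 1 (mod 3) is unaccounted for. Put m = 3g+1:
(3g+1)^3 - 13(3g+1) + 12 expands to 27g^3 + 27g^2 - 30g,
and factoring out 3 leaves 3(9g^3 + 9g^2 - 10g).

3(9g^3 + 9g^2 - 10g)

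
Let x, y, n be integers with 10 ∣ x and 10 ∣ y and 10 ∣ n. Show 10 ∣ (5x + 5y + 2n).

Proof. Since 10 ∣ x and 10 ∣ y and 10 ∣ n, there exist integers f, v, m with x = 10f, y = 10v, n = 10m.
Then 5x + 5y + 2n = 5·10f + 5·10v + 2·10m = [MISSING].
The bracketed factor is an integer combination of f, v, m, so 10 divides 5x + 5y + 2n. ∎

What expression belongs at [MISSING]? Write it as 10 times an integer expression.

Pull the common 10 out of every term: 5·10f + 5·10v + 2·10m = 10(5f + 2m + 5v).
5f + 2m + 5v is an integer, which exhibits the divisibility.

10(5f + 2m + 5v)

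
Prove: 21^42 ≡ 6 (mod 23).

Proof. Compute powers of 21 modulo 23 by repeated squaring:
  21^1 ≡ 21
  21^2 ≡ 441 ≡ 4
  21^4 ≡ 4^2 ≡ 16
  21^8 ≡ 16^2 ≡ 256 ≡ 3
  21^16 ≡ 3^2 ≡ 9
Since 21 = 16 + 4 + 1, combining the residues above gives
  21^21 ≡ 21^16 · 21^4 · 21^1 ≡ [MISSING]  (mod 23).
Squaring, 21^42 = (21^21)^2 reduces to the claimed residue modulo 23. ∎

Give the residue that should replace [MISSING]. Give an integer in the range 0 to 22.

11

21^16 · 21^4 · 21^1 ≡ 9 · 16 · 21 = 3024.
3024 mod 23 = 11, so 21^21 ≡ 11 (mod 23).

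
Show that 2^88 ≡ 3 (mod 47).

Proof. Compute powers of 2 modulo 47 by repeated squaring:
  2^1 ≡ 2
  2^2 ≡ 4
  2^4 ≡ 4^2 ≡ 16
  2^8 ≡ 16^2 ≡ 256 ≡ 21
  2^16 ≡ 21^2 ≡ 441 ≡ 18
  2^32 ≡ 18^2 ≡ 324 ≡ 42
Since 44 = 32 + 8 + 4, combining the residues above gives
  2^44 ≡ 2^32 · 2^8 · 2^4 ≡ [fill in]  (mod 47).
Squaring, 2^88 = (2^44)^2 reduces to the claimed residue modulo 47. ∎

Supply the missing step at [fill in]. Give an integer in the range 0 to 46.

12

2^32 · 2^8 · 2^4 ≡ 42 · 21 · 16 = 14112.
14112 mod 47 = 12, so 2^44 ≡ 12 (mod 47).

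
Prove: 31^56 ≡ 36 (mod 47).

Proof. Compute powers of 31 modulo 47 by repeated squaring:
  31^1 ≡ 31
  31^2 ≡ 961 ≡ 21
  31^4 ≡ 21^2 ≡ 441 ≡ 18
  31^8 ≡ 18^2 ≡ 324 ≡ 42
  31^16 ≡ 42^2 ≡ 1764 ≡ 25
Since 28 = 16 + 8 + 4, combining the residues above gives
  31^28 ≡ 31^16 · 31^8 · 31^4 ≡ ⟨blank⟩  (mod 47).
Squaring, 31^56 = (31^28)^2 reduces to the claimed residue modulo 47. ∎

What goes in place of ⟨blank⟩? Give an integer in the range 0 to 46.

Multiply the listed residues: 25 · 42 · 18 = 1050 → 18900.
Reducing modulo 47: 18900 = 402·47 + 6, so 31^28 ≡ 6.

6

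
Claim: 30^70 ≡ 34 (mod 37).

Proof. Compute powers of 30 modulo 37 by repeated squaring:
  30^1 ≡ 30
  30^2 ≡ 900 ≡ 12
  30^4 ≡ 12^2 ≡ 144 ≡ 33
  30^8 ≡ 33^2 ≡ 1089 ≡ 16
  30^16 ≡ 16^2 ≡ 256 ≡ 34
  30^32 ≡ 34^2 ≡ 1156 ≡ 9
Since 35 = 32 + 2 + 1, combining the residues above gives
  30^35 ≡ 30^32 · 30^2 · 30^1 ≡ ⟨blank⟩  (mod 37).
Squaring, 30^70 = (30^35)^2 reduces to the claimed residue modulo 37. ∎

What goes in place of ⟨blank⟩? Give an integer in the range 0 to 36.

Multiply the listed residues: 9 · 12 · 30 = 108 → 3240.
Reducing modulo 37: 3240 = 87·37 + 21, so 30^35 ≡ 21.

21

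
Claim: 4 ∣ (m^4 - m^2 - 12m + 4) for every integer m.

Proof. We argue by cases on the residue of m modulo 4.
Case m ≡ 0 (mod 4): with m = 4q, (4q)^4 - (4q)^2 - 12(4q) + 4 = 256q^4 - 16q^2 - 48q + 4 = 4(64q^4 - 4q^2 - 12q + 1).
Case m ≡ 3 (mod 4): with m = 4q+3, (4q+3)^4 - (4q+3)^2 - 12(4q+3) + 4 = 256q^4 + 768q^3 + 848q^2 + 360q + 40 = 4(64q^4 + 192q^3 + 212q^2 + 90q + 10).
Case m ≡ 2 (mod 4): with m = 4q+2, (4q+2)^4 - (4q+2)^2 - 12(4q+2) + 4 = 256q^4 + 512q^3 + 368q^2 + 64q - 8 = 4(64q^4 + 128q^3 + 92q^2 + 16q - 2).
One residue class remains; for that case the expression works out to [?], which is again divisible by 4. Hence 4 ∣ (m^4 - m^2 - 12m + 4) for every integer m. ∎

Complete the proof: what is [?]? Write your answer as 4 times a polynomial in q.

4(64q^4 + 64q^3 + 20q^2 - 10q - 2)

Only m ≡ 1 (mod 4) is unaccounted for. Put m = 4q+1:
(4q+1)^4 - (4q+1)^2 - 12(4q+1) + 4 expands to 256q^4 + 256q^3 + 80q^2 - 40q - 8,
and factoring out 4 leaves 4(64q^4 + 64q^3 + 20q^2 - 10q - 2).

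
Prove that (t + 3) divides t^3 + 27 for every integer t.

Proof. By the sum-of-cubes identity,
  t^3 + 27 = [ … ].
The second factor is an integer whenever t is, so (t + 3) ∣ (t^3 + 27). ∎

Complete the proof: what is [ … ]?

(t + 3)(t^2 - 3t + 9)

a^3 + b^3 = (a + b)(a^2 - ab + b^2). With a = t, b = 3:
t^3 + 27 = (t + 3)(t^2 - 3t + 9).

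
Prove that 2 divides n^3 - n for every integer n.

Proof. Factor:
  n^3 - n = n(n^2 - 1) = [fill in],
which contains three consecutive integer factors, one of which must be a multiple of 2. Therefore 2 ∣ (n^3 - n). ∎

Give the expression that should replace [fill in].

n(n^2 - 1) = n(n - 1)(n + 1) = (n - 1)n(n + 1).
These three factors are consecutive integers, so their product is divisible by 2.

(n - 1)n(n + 1)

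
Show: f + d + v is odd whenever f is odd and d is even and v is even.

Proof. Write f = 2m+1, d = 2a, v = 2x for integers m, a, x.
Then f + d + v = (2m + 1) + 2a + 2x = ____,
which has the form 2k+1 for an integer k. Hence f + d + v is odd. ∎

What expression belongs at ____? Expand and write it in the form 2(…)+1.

(2m + 1) + 2a + 2x = 2a + 2m + 2x + 1
= 2(a + m + x) + 1.
Since a + m + x is an integer, the sum is of the form 2k+1 for an integer k.

2(a + m + x) + 1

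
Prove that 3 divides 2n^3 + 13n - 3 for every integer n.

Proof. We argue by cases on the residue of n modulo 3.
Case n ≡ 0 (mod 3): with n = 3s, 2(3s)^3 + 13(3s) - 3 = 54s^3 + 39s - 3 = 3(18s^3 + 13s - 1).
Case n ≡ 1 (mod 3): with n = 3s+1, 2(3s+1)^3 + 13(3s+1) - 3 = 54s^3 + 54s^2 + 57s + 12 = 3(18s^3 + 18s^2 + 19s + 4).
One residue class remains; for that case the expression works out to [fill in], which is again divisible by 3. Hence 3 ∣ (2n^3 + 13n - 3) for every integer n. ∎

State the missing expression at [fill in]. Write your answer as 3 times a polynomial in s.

The residues treated are {0, 1}, so the missing case is n ≡ 2 (mod 3); write n = 3s+2.
Then 2(3s+2)^3 + 13(3s+2) - 3 = 54s^3 + 108s^2 + 111s + 39 = 3(18s^3 + 36s^2 + 37s + 13).

3(18s^3 + 36s^2 + 37s + 13)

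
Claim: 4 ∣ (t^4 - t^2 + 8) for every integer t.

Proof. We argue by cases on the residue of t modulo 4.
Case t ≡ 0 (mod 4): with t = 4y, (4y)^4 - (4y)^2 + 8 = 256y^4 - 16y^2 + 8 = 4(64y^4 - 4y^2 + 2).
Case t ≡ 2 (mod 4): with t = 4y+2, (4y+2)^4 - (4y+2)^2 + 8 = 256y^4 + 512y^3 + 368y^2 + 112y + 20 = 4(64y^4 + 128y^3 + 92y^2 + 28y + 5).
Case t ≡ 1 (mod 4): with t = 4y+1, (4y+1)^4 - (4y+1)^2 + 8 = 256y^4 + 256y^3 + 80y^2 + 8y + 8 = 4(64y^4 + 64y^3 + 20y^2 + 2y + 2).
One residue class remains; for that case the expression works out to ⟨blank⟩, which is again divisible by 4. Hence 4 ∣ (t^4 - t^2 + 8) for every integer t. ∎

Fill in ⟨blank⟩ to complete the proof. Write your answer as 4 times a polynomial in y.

The residues treated are {0, 2, 1}, so the missing case is t ≡ 3 (mod 4); write t = 4y+3.
Then (4y+3)^4 - (4y+3)^2 + 8 = 256y^4 + 768y^3 + 848y^2 + 408y + 80 = 4(64y^4 + 192y^3 + 212y^2 + 102y + 20).

4(64y^4 + 192y^3 + 212y^2 + 102y + 20)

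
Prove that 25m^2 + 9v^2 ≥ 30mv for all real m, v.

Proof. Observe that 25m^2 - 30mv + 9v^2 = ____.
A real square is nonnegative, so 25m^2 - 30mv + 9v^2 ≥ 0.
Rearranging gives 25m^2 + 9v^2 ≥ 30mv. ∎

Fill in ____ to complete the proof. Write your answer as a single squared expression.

25m^2 - 30mv + 9v^2 is a perfect-square trinomial: the outer terms are (5m)^2 and (3v)^2, and the cross term is -2·5m·3v.
So 25m^2 - 30mv + 9v^2 = (5m - 3v)^2 ≥ 0.

(5m - 3v)^2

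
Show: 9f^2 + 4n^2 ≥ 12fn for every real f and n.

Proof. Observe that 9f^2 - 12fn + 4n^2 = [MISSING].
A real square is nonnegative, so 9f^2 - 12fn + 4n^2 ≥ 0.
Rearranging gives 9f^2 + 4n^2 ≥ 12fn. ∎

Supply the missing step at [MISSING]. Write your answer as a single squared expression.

(3f - 2n)^2

The leading and trailing coefficients are 3^2 and 2^2, and 12 = 2·3·2, so the trinomial is (3f - 2n)^2.
Hence 9f^2 - 12fn + 4n^2 ≥ 0.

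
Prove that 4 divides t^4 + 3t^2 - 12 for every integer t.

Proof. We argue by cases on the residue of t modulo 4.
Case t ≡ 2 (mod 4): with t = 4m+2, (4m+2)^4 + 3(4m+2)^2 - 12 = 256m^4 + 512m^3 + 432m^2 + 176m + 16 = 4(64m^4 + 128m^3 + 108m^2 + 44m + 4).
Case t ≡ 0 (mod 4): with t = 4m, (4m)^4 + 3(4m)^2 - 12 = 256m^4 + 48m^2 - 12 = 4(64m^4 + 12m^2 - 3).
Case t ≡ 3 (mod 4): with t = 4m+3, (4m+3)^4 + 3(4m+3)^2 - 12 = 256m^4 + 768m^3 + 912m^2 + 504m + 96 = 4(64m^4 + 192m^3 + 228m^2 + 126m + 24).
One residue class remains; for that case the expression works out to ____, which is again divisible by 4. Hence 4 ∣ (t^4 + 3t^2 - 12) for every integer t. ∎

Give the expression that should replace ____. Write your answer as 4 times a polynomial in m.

4(64m^4 + 64m^3 + 36m^2 + 10m - 2)

Only t ≡ 1 (mod 4) is unaccounted for. Put t = 4m+1:
(4m+1)^4 + 3(4m+1)^2 - 12 expands to 256m^4 + 256m^3 + 144m^2 + 40m - 8,
and factoring out 4 leaves 4(64m^4 + 64m^3 + 36m^2 + 10m - 2).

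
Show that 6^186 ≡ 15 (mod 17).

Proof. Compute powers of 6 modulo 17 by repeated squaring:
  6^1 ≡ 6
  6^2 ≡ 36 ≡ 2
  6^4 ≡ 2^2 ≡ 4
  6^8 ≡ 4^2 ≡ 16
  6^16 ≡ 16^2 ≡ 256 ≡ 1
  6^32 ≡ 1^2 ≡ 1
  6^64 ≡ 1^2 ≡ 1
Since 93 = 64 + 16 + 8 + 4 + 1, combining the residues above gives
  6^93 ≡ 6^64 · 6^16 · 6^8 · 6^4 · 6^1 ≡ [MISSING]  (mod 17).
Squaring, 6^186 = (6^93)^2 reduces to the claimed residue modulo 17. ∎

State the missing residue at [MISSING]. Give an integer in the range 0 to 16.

6^64 · 6^16 · 6^8 · 6^4 · 6^1 ≡ 1 · 1 · 16 · 4 · 6 = 384.
384 mod 17 = 10, so 6^93 ≡ 10 (mod 17).

10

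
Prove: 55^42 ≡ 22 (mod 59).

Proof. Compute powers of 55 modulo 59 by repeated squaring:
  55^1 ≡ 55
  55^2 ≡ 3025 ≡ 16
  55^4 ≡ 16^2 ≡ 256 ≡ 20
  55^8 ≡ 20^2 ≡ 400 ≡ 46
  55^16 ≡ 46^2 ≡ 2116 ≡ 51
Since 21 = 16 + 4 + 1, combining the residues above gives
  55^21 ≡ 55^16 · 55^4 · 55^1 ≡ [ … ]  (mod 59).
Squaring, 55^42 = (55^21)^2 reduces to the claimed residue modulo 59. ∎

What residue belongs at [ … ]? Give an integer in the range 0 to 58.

55^16 · 55^4 · 55^1 ≡ 51 · 20 · 55 = 56100.
56100 mod 59 = 50, so 55^21 ≡ 50 (mod 59).

50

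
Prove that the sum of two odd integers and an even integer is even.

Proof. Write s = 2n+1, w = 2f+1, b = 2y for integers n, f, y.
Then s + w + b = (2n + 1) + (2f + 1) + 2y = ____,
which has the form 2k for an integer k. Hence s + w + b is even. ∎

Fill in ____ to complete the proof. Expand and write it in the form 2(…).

Expanding: (2n + 1) + (2f + 1) + 2y = 2f + 2n + 2y + 2.
Every term is even; pulling out the factor of 2 gives 2(f + n + y + 1).

2(f + n + y + 1)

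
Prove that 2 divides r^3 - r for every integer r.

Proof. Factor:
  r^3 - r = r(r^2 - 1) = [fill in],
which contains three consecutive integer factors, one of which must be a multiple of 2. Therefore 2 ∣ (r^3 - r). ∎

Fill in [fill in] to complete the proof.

r(r^2 - 1) = r(r - 1)(r + 1) = (r - 1)r(r + 1).
These three factors are consecutive integers, so their product is divisible by 2.

(r - 1)r(r + 1)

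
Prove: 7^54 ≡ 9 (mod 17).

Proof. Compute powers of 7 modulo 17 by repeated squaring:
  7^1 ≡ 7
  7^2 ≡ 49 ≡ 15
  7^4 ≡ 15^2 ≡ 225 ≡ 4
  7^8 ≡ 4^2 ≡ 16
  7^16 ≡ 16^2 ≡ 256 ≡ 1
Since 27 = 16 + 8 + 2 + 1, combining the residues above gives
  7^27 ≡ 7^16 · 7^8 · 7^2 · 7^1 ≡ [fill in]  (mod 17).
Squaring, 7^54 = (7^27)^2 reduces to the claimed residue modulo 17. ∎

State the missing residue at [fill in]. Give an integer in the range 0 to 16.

14

7^16 · 7^8 · 7^2 · 7^1 ≡ 1 · 16 · 15 · 7 = 1680.
1680 mod 17 = 14, so 7^27 ≡ 14 (mod 17).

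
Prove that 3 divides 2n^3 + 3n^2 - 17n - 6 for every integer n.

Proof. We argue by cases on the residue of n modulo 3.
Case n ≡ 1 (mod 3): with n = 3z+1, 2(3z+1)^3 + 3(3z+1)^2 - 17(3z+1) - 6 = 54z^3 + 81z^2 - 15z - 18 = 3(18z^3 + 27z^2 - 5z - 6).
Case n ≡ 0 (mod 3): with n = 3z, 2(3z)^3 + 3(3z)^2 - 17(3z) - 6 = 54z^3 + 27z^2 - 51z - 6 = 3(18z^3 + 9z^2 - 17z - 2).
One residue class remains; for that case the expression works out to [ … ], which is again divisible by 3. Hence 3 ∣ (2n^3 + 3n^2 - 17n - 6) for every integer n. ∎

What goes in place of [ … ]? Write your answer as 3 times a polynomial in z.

The residues treated are {1, 0}, so the missing case is n ≡ 2 (mod 3); write n = 3z+2.
Then 2(3z+2)^3 + 3(3z+2)^2 - 17(3z+2) - 6 = 54z^3 + 135z^2 + 57z - 12 = 3(18z^3 + 45z^2 + 19z - 4).

3(18z^3 + 45z^2 + 19z - 4)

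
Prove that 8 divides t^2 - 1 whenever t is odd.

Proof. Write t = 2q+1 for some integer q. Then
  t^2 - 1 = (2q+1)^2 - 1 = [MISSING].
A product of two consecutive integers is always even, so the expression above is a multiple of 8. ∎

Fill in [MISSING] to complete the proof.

(2q+1)^2 - 1 = 4q^2 + 4q + 1 - 1 = 4q^2 + 4q = 4q(q+1).
Since q and q+1 are consecutive, q(q+1) is even, and 4·(even) is a multiple of 8.

4q(q + 1)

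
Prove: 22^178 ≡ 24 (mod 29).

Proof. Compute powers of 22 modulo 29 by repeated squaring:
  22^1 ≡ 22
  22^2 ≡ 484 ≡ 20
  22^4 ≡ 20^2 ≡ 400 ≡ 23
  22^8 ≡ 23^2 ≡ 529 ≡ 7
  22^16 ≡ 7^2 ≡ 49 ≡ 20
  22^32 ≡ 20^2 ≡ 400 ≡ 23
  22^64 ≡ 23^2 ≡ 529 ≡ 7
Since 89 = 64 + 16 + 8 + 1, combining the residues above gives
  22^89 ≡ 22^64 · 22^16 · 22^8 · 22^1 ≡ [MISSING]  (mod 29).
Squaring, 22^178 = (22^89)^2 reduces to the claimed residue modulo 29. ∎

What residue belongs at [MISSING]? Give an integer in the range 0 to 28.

Multiply the listed residues: 7 · 20 · 7 · 22 = 140 → 980 → 21560.
Reducing modulo 29: 21560 = 743·29 + 13, so 22^89 ≡ 13.

13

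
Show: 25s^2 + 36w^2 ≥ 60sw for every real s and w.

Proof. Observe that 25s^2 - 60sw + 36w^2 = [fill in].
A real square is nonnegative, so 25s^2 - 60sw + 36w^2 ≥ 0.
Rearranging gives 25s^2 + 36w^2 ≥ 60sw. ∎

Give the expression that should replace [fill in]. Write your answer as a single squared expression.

The leading and trailing coefficients are 5^2 and 6^2, and 60 = 2·5·6, so the trinomial is (5s - 6w)^2.
Hence 25s^2 - 60sw + 36w^2 ≥ 0.

(5s - 6w)^2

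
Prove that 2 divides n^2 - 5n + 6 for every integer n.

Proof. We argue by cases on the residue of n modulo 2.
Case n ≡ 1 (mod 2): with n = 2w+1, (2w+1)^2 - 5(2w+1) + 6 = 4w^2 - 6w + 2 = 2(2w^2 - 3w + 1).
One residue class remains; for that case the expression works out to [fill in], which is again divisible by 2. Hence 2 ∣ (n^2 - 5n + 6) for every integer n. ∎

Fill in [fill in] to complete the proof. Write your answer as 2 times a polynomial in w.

The residues treated are {1}, so the missing case is n ≡ 0 (mod 2); write n = 2w.
Then (2w)^2 - 5(2w) + 6 = 4w^2 - 10w + 6 = 2(2w^2 - 5w + 3).

2(2w^2 - 5w + 3)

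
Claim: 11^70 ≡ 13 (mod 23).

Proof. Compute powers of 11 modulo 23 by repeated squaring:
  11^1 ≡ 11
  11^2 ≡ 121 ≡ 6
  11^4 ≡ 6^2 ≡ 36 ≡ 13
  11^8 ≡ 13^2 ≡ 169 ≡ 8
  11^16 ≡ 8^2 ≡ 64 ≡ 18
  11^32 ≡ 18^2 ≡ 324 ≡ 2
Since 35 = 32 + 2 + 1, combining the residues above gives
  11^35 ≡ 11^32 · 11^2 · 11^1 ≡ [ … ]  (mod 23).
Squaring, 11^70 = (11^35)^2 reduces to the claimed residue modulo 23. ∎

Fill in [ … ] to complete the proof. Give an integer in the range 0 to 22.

Multiply the listed residues: 2 · 6 · 11 = 12 → 132.
Reducing modulo 23: 132 = 5·23 + 17, so 11^35 ≡ 17.

17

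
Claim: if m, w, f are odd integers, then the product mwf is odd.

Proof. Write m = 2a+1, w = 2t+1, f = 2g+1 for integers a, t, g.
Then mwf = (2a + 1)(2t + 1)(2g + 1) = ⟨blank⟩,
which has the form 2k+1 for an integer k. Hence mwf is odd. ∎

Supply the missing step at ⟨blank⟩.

2(4agt + 2ag + 2at + a + 2gt + g + t) + 1

Expanding: (2a + 1)(2t + 1)(2g + 1) = 8agt + 4ag + 4at + 2a + 4gt + 2g + 2t + 1.
Every term except the constant is even, so this is 2(4agt + 2ag + 2at + a + 2gt + g + t) + 1,
and 4agt + 2ag + 2at + a + 2gt + g + t ∈ ℤ gives the required form.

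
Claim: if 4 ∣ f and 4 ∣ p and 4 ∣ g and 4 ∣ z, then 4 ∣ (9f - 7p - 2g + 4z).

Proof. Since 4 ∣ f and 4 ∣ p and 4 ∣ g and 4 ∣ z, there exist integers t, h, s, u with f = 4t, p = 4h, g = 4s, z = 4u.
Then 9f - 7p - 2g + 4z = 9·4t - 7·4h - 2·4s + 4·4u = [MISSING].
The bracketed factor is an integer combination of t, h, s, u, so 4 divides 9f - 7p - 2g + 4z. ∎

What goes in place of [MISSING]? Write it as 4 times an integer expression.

Pull the common 4 out of every term: 9·4t - 7·4h - 2·4s + 4·4u = 4(-7h - 2s + 9t + 4u).
-7h - 2s + 9t + 4u is an integer, which exhibits the divisibility.

4(-7h - 2s + 9t + 4u)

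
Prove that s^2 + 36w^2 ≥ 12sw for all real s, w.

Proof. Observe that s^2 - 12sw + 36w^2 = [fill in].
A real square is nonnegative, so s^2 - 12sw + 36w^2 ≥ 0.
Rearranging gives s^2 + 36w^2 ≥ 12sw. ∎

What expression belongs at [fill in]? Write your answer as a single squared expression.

The leading and trailing coefficients are 1^2 and 6^2, and 12 = 2·1·6, so the trinomial is (s - 6w)^2.
Hence s^2 - 12sw + 36w^2 ≥ 0.

(s - 6w)^2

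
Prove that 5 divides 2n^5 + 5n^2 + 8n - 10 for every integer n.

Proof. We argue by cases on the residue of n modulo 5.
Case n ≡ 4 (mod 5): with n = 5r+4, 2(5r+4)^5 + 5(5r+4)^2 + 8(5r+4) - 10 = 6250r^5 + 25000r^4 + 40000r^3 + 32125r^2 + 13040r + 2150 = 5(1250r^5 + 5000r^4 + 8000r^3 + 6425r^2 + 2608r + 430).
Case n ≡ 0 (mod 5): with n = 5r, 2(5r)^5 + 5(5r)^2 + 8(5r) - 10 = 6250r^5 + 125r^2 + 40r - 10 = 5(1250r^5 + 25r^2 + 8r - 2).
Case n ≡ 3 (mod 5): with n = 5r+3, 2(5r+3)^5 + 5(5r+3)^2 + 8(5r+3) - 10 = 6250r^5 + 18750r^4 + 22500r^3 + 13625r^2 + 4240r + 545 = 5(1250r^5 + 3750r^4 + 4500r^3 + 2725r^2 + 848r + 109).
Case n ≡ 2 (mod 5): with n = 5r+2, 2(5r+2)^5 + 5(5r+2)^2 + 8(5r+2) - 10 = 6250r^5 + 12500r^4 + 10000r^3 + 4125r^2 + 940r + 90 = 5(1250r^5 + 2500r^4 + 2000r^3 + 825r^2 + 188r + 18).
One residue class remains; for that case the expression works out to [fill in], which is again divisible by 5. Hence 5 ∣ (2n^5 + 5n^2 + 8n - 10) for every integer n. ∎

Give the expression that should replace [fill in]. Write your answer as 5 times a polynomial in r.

Only n ≡ 1 (mod 5) is unaccounted for. Put n = 5r+1:
2(5r+1)^5 + 5(5r+1)^2 + 8(5r+1) - 10 expands to 6250r^5 + 6250r^4 + 2500r^3 + 625r^2 + 140r + 5,
and factoring out 5 leaves 5(1250r^5 + 1250r^4 + 500r^3 + 125r^2 + 28r + 1).

5(1250r^5 + 1250r^4 + 500r^3 + 125r^2 + 28r + 1)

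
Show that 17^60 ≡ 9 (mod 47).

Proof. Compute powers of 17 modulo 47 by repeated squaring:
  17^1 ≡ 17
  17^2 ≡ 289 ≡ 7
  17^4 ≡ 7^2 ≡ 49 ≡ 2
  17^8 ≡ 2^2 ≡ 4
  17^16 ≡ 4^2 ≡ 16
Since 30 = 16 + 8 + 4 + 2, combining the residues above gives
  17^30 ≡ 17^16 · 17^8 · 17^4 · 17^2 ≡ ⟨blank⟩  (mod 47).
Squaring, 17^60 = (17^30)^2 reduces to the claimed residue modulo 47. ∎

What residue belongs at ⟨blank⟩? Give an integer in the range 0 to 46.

3

17^16 · 17^8 · 17^4 · 17^2 ≡ 16 · 4 · 2 · 7 = 896.
896 mod 47 = 3, so 17^30 ≡ 3 (mod 47).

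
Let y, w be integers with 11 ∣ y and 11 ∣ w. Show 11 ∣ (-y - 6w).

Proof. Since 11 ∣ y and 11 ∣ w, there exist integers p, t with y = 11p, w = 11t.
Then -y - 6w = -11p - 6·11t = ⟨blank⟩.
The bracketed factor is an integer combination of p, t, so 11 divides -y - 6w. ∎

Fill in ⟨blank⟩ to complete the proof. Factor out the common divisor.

Pull the common 11 out of every term: -11p - 6·11t = 11(-p - 6t).
-p - 6t is an integer, which exhibits the divisibility.

11(-p - 6t)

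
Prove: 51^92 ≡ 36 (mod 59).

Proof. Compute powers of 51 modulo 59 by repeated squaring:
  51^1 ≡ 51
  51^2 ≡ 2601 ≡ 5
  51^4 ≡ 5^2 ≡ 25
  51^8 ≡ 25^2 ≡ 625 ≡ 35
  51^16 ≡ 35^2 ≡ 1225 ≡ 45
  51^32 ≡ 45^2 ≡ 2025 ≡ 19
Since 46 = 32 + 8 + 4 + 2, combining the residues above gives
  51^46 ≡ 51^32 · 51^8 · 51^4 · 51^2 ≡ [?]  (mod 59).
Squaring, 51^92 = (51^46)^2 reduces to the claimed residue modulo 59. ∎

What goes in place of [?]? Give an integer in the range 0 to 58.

51^32 · 51^8 · 51^4 · 51^2 ≡ 19 · 35 · 25 · 5 = 83125.
83125 mod 59 = 53, so 51^46 ≡ 53 (mod 59).

53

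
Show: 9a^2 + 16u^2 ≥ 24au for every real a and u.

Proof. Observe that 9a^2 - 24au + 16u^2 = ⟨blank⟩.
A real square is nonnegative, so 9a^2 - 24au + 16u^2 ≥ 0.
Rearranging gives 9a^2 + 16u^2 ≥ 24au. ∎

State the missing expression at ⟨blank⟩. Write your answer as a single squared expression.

(3a - 4u)^2

The leading and trailing coefficients are 3^2 and 4^2, and 24 = 2·3·4, so the trinomial is (3a - 4u)^2.
Hence 9a^2 - 24au + 16u^2 ≥ 0.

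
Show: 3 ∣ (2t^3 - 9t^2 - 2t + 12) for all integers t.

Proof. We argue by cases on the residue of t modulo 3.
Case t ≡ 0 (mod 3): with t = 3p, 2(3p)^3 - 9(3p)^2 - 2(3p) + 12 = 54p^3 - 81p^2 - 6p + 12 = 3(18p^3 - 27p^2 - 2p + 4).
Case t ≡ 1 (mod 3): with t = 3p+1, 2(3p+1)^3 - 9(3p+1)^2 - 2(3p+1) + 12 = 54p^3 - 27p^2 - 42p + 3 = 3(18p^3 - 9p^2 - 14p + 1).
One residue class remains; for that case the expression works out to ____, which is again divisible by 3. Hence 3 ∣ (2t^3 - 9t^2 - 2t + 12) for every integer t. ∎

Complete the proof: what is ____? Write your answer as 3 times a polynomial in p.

The residues treated are {0, 1}, so the missing case is t ≡ 2 (mod 3); write t = 3p+2.
Then 2(3p+2)^3 - 9(3p+2)^2 - 2(3p+2) + 12 = 54p^3 + 27p^2 - 42p - 12 = 3(18p^3 + 9p^2 - 14p - 4).

3(18p^3 + 9p^2 - 14p - 4)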